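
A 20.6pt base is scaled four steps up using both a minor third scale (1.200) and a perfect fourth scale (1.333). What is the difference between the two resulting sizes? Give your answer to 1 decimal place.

22.3pt

Minor third: 20.6 × 1.200⁴ = 42.716pt
Perfect fourth: 20.6 × 1.333⁴ = 65.041pt
Difference: 65.041 − 42.716 = 22.325pt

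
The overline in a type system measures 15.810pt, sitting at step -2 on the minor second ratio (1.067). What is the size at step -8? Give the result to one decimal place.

Moving from step -2 to step -8 is 6 steps down, so divide by r⁶.
15.810 ÷ 1.067⁶ = 15.810 ÷ 1.47566 ≈ 10.714

10.7pt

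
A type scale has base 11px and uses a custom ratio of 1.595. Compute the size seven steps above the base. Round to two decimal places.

11.0 × 1.595⁷ = 11.0 × 26.26182 ≈ 288.88

288.88px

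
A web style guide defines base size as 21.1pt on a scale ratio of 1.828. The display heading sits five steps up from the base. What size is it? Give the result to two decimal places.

430.69pt

21.1 × 1.828⁵ = 21.1 × 20.41178 ≈ 430.69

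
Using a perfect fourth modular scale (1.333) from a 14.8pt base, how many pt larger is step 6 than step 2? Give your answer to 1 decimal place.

Step 2: 14.8 × 1.333² = 26.298pt
Step 6: 14.8 × 1.333⁶ = 83.031pt
Difference: 83.031 − 26.298 = 56.733pt

56.7pt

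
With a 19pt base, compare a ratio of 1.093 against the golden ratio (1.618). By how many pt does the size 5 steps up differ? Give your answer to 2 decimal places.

At 1.093: 19.0 × 1.093⁵ = 29.6384pt
Golden ratio: 19.0 × 1.618⁵ = 210.6911pt
Difference: 210.6911 − 29.6384 = 181.0527pt

181.05pt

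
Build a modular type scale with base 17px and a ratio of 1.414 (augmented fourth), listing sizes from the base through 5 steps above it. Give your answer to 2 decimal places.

17.00px, 24.04px, 33.99px, 48.06px, 67.96px, 96.09px

Step 0: 17px
Step 1: 17.0 × 1.414 = 24.04
Step 2: 17.0 × 1.414² = 33.99
Step 3: 17.0 × 1.414³ = 48.06
Step 4: 17.0 × 1.414⁴ = 67.96
Step 5: 17.0 × 1.414⁵ = 96.09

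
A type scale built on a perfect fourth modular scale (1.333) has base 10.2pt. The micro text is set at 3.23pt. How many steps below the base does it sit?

4

1.333ⁿ = 10.2 / 3.23 = 3.1579
n = ln(3.1579) / ln(1.333) = 1.1499 / 0.2874 ≈ 4.00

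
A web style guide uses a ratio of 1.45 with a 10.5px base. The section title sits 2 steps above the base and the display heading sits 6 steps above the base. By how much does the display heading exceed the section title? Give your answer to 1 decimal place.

Step 2: 10.5 × 1.45² = 22.076px
Step 6: 10.5 × 1.45⁶ = 97.588px
Difference: 97.588 − 22.076 = 75.512px

75.5px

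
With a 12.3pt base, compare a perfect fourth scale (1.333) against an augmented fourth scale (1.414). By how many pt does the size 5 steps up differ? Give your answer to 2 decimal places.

Perfect fourth: 12.3 × 1.333⁵ = 51.7673pt
Augmented fourth: 12.3 × 1.414⁵ = 69.5268pt
Difference: 69.5268 − 51.7673 = 17.7595pt

17.76pt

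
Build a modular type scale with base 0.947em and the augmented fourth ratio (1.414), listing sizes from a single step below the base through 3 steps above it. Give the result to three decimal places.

Step -1: 0.947 ÷ 1.414 = 0.670
Step 0: 0.947em
Step 1: 0.947 × 1.414 = 1.339
Step 2: 0.947 × 1.414² = 1.893
Step 3: 0.947 × 1.414³ = 2.677

0.670em, 0.947em, 1.339em, 1.893em, 2.677em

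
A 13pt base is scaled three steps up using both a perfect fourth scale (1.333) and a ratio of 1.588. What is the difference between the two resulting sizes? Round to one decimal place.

21.3pt

Perfect fourth: 13.0 × 1.333³ = 30.792pt
At 1.588: 13.0 × 1.588³ = 52.059pt
Difference: 52.059 − 30.792 = 21.267pt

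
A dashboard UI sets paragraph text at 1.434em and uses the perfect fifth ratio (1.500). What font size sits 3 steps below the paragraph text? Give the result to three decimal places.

0.425em

A modular type scale is a geometric sequence: sizeₙ = base × rⁿ.
1.434 ÷ 1.500³ = 1.434 ÷ 3.37500 ≈ 0.425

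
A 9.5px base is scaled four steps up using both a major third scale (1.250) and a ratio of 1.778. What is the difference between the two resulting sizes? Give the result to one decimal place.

Major third: 9.5 × 1.250⁴ = 23.193px
At 1.778: 9.5 × 1.778⁴ = 94.940px
Difference: 94.940 − 23.193 = 71.747px

71.7px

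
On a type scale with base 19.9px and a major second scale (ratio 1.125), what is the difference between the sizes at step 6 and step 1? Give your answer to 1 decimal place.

18.0px

Step 1: 19.9 × 1.125 = 22.387px
Step 6: 19.9 × 1.125⁶ = 40.343px
Difference: 40.343 − 22.387 = 17.956px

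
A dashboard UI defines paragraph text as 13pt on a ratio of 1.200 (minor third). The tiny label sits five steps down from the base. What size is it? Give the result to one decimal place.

5.2pt

13.0 ÷ 1.200⁵ = 13.0 ÷ 2.48832 ≈ 5.22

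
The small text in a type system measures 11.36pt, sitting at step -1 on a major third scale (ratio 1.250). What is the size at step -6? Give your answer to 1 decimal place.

3.7pt

Moving from step -1 to step -6 is 5 steps down, so divide by r⁵.
11.36 ÷ 1.250⁵ = 11.36 ÷ 3.05176 ≈ 3.722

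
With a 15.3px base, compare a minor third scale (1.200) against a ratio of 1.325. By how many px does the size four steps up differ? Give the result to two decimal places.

Minor third: 15.3 × 1.200⁴ = 31.7261px
At 1.325: 15.3 × 1.325⁴ = 47.1580px
Difference: 47.1580 − 31.7261 = 15.4319px

15.43px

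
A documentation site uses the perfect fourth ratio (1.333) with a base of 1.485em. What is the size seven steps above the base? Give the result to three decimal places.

1.485 × 1.333⁷ = 1.485 × 7.47844 ≈ 11.105

11.105em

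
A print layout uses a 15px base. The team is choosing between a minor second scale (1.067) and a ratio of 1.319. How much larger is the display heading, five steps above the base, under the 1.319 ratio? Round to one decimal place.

39.1px

Minor second: 15.0 × 1.067⁵ = 20.745px
At 1.319: 15.0 × 1.319⁵ = 59.885px
Difference: 59.885 − 20.745 = 39.140px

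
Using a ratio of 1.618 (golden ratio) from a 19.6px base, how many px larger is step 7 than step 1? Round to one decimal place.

537.3px

Step 1: 19.6 × 1.618 = 31.713px
Step 7: 19.6 × 1.618⁷ = 568.991px
Difference: 568.991 − 31.713 = 537.278px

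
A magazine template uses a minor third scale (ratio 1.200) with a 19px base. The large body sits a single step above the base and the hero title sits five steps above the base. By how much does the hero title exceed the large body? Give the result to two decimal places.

Step 1: 19.0 × 1.200 = 22.8000px
Step 5: 19.0 × 1.200⁵ = 47.2781px
Difference: 47.2781 − 22.8000 = 24.4781px

24.48px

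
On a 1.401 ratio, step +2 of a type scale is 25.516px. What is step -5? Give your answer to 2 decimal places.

2.41px

25.516 ÷ 1.401⁷ = 25.516 ÷ 10.59417 ≈ 2.408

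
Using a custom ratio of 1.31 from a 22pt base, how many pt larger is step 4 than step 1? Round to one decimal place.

36.0pt

Step 1: 22.0 × 1.31 = 28.820pt
Step 4: 22.0 × 1.31⁴ = 64.790pt
Difference: 64.790 − 28.820 = 35.970pt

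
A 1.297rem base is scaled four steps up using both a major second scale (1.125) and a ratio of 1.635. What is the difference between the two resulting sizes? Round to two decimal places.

7.19rem

Major second: 1.297 × 1.125⁴ = 2.0775rem
At 1.635: 1.297 × 1.635⁴ = 9.2685rem
Difference: 9.2685 − 2.0775 = 7.1910rem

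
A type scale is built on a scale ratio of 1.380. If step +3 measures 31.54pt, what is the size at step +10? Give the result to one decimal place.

Moving from step +3 to step +10 is 7 steps up, so multiply by r⁷.
31.54 × 1.380⁷ = 31.54 × 9.53133 ≈ 300.618

300.6pt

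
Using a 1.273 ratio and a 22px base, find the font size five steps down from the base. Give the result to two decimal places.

22.0 ÷ 1.273⁵ = 22.0 ÷ 3.34304 ≈ 6.58

6.58px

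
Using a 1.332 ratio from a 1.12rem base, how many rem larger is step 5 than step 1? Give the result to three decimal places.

3.204rem

Step 1: 1.12 × 1.332 = 1.49184rem
Step 5: 1.12 × 1.332⁵ = 4.69612rem
Difference: 4.69612 − 1.49184 = 3.20428rem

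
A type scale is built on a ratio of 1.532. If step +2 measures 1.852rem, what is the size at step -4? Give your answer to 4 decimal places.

The gap is -4 − (2) = -6 steps, so the factor is 1.532^-6.
1.852 ÷ 1.532⁶ = 1.852 ÷ 12.92863 ≈ 0.1432

0.1432rem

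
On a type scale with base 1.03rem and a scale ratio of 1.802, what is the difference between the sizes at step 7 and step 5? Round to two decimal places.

Step 5: 1.03 × 1.802⁵ = 19.5709rem
Step 7: 1.03 × 1.802⁷ = 63.5508rem
Difference: 63.5508 − 19.5709 = 43.9799rem

43.98rem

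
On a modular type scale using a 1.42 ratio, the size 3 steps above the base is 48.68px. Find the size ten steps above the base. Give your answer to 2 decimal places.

566.72px

48.68 × 1.42⁷ = 48.68 × 11.64175 ≈ 566.721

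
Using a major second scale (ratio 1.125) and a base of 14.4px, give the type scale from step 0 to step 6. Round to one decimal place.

14.4px, 16.2px, 18.2px, 20.5px, 23.1px, 25.9px, 29.2px

Step 0: 14.4px
Step 1: 14.4 × 1.125 = 16.2
Step 2: 14.4 × 1.125² = 18.2
Step 3: 14.4 × 1.125³ = 20.5
Step 4: 14.4 × 1.125⁴ = 23.1
Step 5: 14.4 × 1.125⁵ = 25.9
Step 6: 14.4 × 1.125⁶ = 29.2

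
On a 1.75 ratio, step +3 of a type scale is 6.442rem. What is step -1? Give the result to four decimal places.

0.6869rem

Moving from step +3 to step -1 is 4 steps down, so divide by r⁴.
6.442 ÷ 1.75⁴ = 6.442 ÷ 9.37891 ≈ 0.6869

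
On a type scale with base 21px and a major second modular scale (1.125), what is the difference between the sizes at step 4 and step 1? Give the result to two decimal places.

Step 1: 21.0 × 1.125 = 23.6250px
Step 4: 21.0 × 1.125⁴ = 33.6379px
Difference: 33.6379 − 23.6250 = 10.0129px

10.01px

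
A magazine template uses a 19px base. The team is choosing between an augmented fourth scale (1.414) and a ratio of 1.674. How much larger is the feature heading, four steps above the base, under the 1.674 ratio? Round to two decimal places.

73.25px

Augmented fourth: 19.0 × 1.414⁴ = 75.9541px
At 1.674: 19.0 × 1.674⁴ = 149.2023px
Difference: 149.2023 − 75.9541 = 73.2482px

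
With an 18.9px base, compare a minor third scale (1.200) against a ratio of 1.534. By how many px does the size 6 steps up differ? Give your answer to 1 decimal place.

189.8px

Minor third: 18.9 × 1.200⁶ = 56.435px
At 1.534: 18.9 × 1.534⁶ = 246.271px
Difference: 246.271 − 56.435 = 189.836px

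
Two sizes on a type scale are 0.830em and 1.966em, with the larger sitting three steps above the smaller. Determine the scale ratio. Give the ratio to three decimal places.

The ratio satisfies 0.830 × r³ = 1.966, so r = (1.966 / 0.830)^(1/3).
r = 2.3687^(1/3) ≈ 1.3330

1.333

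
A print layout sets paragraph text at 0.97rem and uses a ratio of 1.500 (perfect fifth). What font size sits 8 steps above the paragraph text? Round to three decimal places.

Each step on a modular scale multiplies by the ratio, so the size n steps from the base is base × ratioⁿ.
0.97 × 1.500⁸ = 0.97 × 25.62891 ≈ 24.860

24.860rem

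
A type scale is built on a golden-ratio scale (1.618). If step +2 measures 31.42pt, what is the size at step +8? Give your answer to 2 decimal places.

31.42 × 1.618⁶ = 31.42 × 17.94201 ≈ 563.738

563.74pt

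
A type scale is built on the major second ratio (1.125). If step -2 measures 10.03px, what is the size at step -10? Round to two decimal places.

3.91px

10.03 ÷ 1.125⁸ = 10.03 ÷ 2.56578 ≈ 3.909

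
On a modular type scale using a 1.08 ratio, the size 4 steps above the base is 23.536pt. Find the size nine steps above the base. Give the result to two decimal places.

23.536 × 1.08⁵ = 23.536 × 1.46933 ≈ 34.582

34.58pt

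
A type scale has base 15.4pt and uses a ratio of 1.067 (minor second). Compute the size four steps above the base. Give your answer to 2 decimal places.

15.4 × 1.067⁴ = 15.4 × 1.29616 ≈ 19.96

19.96pt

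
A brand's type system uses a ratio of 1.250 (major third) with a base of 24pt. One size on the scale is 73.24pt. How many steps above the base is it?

1.250ⁿ = 73.24 / 24 = 3.0517
n = ln(3.0517) / ln(1.250) = 1.1157 / 0.2231 ≈ 5.00

5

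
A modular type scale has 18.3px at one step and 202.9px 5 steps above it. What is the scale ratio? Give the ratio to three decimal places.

1.618

r⁵ = 202.9 / 18.3, so r = (202.9/18.3)^(1/5).
r = 11.0874^(1/5) ≈ 1.6180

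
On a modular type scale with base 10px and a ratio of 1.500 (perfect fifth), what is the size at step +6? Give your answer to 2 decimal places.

10.0 × 1.500⁶ = 10.0 × 11.39062 ≈ 113.91

113.91px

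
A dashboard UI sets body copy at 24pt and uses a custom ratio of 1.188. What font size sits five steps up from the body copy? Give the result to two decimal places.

56.79pt

Every step multiplies by the scale ratio.
24.0 × 1.188⁵ = 24.0 × 2.36637 ≈ 56.79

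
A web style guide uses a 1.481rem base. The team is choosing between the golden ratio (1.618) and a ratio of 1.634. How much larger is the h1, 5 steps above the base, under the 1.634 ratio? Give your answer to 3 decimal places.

0.828rem

Golden ratio: 1.481 × 1.618⁵ = 16.42282rem
At 1.634: 1.481 × 1.634⁵ = 17.25104rem
Difference: 17.25104 − 16.42282 = 0.82822rem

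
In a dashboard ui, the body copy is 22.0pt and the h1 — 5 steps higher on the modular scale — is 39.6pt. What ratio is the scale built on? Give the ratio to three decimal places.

1.125

r⁵ = 39.6 / 22.0, so r = (39.6/22.0)^(1/5).
r = 1.8000^(1/5) ≈ 1.1247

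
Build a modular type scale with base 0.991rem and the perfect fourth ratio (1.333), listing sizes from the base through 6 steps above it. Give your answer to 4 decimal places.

0.9910rem, 1.3210rem, 1.7609rem, 2.3473rem, 3.1289rem, 4.1708rem, 5.5597rem

Step 0: 0.991rem
Step 1: 0.991 × 1.333 = 1.3210
Step 2: 0.991 × 1.333² = 1.7609
Step 3: 0.991 × 1.333³ = 2.3473
Step 4: 0.991 × 1.333⁴ = 3.1289
Step 5: 0.991 × 1.333⁵ = 4.1708
Step 6: 0.991 × 1.333⁶ = 5.5597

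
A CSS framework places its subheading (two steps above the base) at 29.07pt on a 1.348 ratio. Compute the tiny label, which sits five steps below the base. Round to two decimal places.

The gap is -5 − (2) = -7 steps, so the factor is 1.348^-7.
29.07 ÷ 1.348⁷ = 29.07 ÷ 8.08778 ≈ 3.594

3.59pt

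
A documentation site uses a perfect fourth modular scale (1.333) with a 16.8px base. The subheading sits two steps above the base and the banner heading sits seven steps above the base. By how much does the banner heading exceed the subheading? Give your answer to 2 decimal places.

95.79px

Step 2: 16.8 × 1.333² = 29.8517px
Step 7: 16.8 × 1.333⁷ = 125.6378px
Difference: 125.6378 − 29.8517 = 95.7861px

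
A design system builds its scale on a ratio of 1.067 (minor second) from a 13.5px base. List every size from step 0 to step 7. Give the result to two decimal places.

13.50px, 14.40px, 15.37px, 16.40px, 17.50px, 18.67px, 19.92px, 21.26px

Step 0: 13.5px
Step 1: 13.5 × 1.067 = 14.40
Step 2: 13.5 × 1.067² = 15.37
Step 3: 13.5 × 1.067³ = 16.40
Step 4: 13.5 × 1.067⁴ = 17.50
Step 5: 13.5 × 1.067⁵ = 18.67
Step 6: 13.5 × 1.067⁶ = 19.92
Step 7: 13.5 × 1.067⁷ = 21.26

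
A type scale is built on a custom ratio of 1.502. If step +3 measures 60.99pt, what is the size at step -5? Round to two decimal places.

2.35pt

60.99 ÷ 1.502⁸ = 60.99 ÷ 25.90356 ≈ 2.355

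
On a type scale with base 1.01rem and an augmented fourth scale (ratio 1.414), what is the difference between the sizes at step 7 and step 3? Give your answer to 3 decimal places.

8.559rem

Step 3: 1.01 × 1.414³ = 2.85542rem
Step 7: 1.01 × 1.414⁷ = 11.41477rem
Difference: 11.41477 − 2.85542 = 8.55935rem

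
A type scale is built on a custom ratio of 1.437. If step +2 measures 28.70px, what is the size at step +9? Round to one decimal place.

28.70 × 1.437⁷ = 28.70 × 12.65311 ≈ 363.144

363.1px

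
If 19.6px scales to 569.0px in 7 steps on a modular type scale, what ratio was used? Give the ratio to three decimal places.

r⁷ = 569.0 / 19.6, so r = (569.0/19.6)^(1/7).
r = 29.0306^(1/7) ≈ 1.6180

1.618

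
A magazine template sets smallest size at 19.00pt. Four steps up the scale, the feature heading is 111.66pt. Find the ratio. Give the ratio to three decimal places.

1.557

r⁴ = 111.66 / 19.00, so r = (111.66/19.00)^(1/4).
r = 5.8768^(1/4) ≈ 1.5570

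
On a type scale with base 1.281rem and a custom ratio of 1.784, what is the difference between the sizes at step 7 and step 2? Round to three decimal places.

69.597rem

Step 2: 1.281 × 1.784² = 4.07698rem
Step 7: 1.281 × 1.784⁷ = 73.67380rem
Difference: 73.67380 − 4.07698 = 69.59682rem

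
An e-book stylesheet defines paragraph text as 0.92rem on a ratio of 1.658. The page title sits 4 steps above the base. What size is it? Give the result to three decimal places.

0.92 × 1.658⁴ = 0.92 × 7.55680 ≈ 6.952

6.952rem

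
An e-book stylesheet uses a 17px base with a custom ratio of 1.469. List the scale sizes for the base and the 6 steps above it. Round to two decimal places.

17.00px, 24.97px, 36.69px, 53.89px, 79.17px, 116.29px, 170.84px

Step 0: 17px
Step 1: 17.0 × 1.469 = 24.97
Step 2: 17.0 × 1.469² = 36.69
Step 3: 17.0 × 1.469³ = 53.89
Step 4: 17.0 × 1.469⁴ = 79.17
Step 5: 17.0 × 1.469⁵ = 116.29
Step 6: 17.0 × 1.469⁶ = 170.84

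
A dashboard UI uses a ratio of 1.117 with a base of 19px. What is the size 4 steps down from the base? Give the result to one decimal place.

12.2px

Each step on a modular scale multiplies by the ratio, so the size n steps from the base is base × ratioⁿ.
19.0 ÷ 1.117⁴ = 19.0 ÷ 1.55673 ≈ 12.21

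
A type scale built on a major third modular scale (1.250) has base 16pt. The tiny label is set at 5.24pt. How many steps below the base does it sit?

5

1.250ⁿ = 16 / 5.24 = 3.0534
n = ln(3.0534) / ln(1.250) = 1.1163 / 0.2231 ≈ 5.00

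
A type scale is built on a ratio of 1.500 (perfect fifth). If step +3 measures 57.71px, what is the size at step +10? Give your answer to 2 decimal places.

986.03px

The gap is 10 − (3) = 7 steps, so the factor is 1.500^7.
57.71 × 1.500⁷ = 57.71 × 17.08594 ≈ 986.029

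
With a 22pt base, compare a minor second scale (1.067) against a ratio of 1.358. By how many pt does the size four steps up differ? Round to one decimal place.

Minor second: 22.0 × 1.067⁴ = 28.515pt
At 1.358: 22.0 × 1.358⁴ = 74.821pt
Difference: 74.821 − 28.515 = 46.306pt

46.3pt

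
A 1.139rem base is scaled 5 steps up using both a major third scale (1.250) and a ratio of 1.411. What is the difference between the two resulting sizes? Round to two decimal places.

2.89rem

Major third: 1.139 × 1.250⁵ = 3.4760rem
At 1.411: 1.139 × 1.411⁵ = 6.3703rem
Difference: 6.3703 − 3.4760 = 2.8943rem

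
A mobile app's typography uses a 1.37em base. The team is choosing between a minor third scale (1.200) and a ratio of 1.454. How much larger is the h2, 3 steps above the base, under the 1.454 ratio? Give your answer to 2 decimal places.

Minor third: 1.37 × 1.200³ = 2.3674em
At 1.454: 1.37 × 1.454³ = 4.2113em
Difference: 4.2113 − 2.3674 = 1.8439em

1.84em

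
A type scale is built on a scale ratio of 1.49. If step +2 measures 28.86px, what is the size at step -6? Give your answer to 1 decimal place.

28.86 ÷ 1.49⁸ = 28.86 ÷ 24.29350 ≈ 1.188

1.2px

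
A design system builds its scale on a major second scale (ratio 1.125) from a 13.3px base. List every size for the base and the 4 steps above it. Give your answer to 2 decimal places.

Step 0: 13.3px
Step 1: 13.3 × 1.125 = 14.96
Step 2: 13.3 × 1.125² = 16.83
Step 3: 13.3 × 1.125³ = 18.94
Step 4: 13.3 × 1.125⁴ = 21.30

13.30px, 14.96px, 16.83px, 18.94px, 21.30px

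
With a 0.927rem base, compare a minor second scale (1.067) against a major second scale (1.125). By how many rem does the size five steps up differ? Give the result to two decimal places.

0.39rem

Minor second: 0.927 × 1.067⁵ = 1.2820rem
Major second: 0.927 × 1.125⁵ = 1.6705rem
Difference: 1.6705 − 1.2820 = 0.3885rem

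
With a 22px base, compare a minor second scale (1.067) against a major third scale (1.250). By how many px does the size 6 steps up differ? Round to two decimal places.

51.46px

Minor second: 22.0 × 1.067⁶ = 32.4645px
Major third: 22.0 × 1.250⁶ = 83.9233px
Difference: 83.9233 − 32.4645 = 51.4588px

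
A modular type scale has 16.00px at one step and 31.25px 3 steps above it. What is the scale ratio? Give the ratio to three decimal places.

r³ = 31.25 / 16.00, so r = (31.25/16.00)^(1/3).
r = 1.9531^(1/3) ≈ 1.2500

1.250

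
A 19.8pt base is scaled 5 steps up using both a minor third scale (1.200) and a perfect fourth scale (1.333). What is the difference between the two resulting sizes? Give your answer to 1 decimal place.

Minor third: 19.8 × 1.200⁵ = 49.269pt
Perfect fourth: 19.8 × 1.333⁵ = 83.333pt
Difference: 83.333 − 49.269 = 34.064pt

34.1pt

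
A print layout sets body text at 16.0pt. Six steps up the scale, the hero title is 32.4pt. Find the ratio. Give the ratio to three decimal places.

The ratio satisfies 16.0 × r⁶ = 32.4, so r = (32.4 / 16.0)^(1/6).
r = 2.0250^(1/6) ≈ 1.1248

1.125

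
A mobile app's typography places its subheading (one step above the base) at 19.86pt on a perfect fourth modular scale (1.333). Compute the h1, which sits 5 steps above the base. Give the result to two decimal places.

62.70pt

Moving from step +1 to step +5 is 4 steps up, so multiply by r⁴.
19.86 × 1.333⁴ = 19.86 × 3.15733 ≈ 62.705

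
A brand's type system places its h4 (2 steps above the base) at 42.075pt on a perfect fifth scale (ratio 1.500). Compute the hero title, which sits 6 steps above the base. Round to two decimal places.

42.075 × 1.500⁴ = 42.075 × 5.06250 ≈ 213.005

213.00pt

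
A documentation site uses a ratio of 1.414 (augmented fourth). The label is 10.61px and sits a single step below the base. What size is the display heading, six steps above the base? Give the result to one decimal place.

119.9px

10.61 × 1.414⁷ = 10.61 × 11.30175 ≈ 119.912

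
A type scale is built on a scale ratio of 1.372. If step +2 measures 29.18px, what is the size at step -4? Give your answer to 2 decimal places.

4.37px

The gap is -4 − (2) = -6 steps, so the factor is 1.372^-6.
29.18 ÷ 1.372⁶ = 29.18 ÷ 6.66998 ≈ 4.375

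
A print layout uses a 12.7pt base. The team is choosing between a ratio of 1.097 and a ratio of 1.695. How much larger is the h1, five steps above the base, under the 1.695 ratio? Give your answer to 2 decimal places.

157.51pt

At 1.097: 12.7 × 1.097⁵ = 20.1761pt
At 1.695: 12.7 × 1.695⁵ = 177.6856pt
Difference: 177.6856 − 20.1761 = 157.5095pt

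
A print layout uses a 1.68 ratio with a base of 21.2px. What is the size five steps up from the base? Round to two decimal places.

283.71px

21.2 × 1.68⁵ = 21.2 × 13.38278 ≈ 283.71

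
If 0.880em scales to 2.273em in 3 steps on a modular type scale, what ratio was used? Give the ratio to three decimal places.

1.372

The ratio satisfies 0.880 × r³ = 2.273, so r = (2.273 / 0.880)^(1/3).
r = 2.5830^(1/3) ≈ 1.3721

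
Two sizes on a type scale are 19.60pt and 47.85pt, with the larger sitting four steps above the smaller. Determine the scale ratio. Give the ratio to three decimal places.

1.250

The ratio satisfies 19.60 × r⁴ = 47.85, so r = (47.85 / 19.60)^(1/4).
r = 2.4413^(1/4) ≈ 1.2500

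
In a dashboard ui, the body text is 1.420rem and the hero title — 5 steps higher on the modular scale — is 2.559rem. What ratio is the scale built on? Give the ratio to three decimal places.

1.125

r⁵ = 2.559 / 1.420, so r = (2.559/1.420)^(1/5).
r = 1.8021^(1/5) ≈ 1.1250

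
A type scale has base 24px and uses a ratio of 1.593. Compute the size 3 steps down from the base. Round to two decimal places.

5.94px

24.0 ÷ 1.593³ = 24.0 ÷ 4.04247 ≈ 5.94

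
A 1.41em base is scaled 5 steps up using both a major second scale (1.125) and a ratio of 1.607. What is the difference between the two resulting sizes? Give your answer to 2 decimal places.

Major second: 1.41 × 1.125⁵ = 2.5409em
At 1.607: 1.41 × 1.607⁵ = 15.1112em
Difference: 15.1112 − 2.5409 = 12.5703em

12.57em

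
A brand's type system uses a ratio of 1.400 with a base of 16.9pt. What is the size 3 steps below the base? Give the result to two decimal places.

16.9 ÷ 1.400³ = 16.9 ÷ 2.74400 ≈ 6.16

6.16pt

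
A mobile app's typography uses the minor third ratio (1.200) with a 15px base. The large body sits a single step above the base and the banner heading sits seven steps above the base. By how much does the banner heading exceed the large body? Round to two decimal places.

35.75px

Step 1: 15.0 × 1.200 = 18.0000px
Step 7: 15.0 × 1.200⁷ = 53.7477px
Difference: 53.7477 − 18.0000 = 35.7477px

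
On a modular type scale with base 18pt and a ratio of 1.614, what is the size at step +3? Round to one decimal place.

75.7pt

Each step on a modular scale multiplies by the ratio, so the size n steps from the base is base × ratioⁿ.
18.0 × 1.614³ = 18.0 × 4.20446 ≈ 75.68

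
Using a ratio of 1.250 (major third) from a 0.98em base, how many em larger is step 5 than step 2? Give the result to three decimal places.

Step 2: 0.98 × 1.250² = 1.53125em
Step 5: 0.98 × 1.250⁵ = 2.99072em
Difference: 2.99072 − 1.53125 = 1.45947em

1.459em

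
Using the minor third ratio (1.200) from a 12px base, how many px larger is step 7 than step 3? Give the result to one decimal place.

Step 3: 12.0 × 1.200³ = 20.736px
Step 7: 12.0 × 1.200⁷ = 42.998px
Difference: 42.998 − 20.736 = 22.262px

22.3px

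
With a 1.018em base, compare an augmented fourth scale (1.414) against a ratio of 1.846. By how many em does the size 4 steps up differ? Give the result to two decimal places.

7.75em

Augmented fourth: 1.018 × 1.414⁴ = 4.0695em
At 1.846: 1.018 × 1.846⁴ = 11.8216em
Difference: 11.8216 − 4.0695 = 7.7521em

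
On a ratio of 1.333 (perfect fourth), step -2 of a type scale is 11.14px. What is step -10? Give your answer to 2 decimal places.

1.12px

The gap is -10 − (-2) = -8 steps, so the factor is 1.333^-8.
11.14 ÷ 1.333⁸ = 11.14 ÷ 9.96876 ≈ 1.117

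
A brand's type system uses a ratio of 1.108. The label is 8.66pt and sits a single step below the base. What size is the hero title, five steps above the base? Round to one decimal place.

16.0pt

8.66 × 1.108⁶ = 8.66 × 1.85028 ≈ 16.023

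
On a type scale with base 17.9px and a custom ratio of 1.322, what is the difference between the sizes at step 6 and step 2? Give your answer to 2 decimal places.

Step 2: 17.9 × 1.322² = 31.2835px
Step 6: 17.9 × 1.322⁶ = 95.5524px
Difference: 95.5524 − 31.2835 = 64.2689px

64.27px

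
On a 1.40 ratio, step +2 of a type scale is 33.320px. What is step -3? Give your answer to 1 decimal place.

The gap is -3 − (2) = -5 steps, so the factor is 1.40^-5.
33.320 ÷ 1.40⁵ = 33.320 ÷ 5.37824 ≈ 6.195

6.2px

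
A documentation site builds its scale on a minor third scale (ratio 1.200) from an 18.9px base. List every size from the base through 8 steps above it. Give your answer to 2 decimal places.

18.90px, 22.68px, 27.22px, 32.66px, 39.19px, 47.03px, 56.44px, 67.72px, 81.27px

Step 0: 18.9px
Step 1: 18.9 × 1.200 = 22.68
Step 2: 18.9 × 1.200² = 27.22
Step 3: 18.9 × 1.200³ = 32.66
Step 4: 18.9 × 1.200⁴ = 39.19
Step 5: 18.9 × 1.200⁵ = 47.03
Step 6: 18.9 × 1.200⁶ = 56.44
Step 7: 18.9 × 1.200⁷ = 67.72
Step 8: 18.9 × 1.200⁸ = 81.27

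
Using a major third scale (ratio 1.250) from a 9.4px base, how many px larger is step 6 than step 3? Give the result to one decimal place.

17.5px

Step 3: 9.4 × 1.250³ = 18.359px
Step 6: 9.4 × 1.250⁶ = 35.858px
Difference: 35.858 − 18.359 = 17.499px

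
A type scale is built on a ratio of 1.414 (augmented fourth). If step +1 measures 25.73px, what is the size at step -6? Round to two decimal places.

2.28px

Moving from step +1 to step -6 is 7 steps down, so divide by r⁷.
25.73 ÷ 1.414⁷ = 25.73 ÷ 11.30175 ≈ 2.277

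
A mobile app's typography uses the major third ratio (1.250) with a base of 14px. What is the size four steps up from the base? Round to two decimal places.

34.18px

Every step multiplies by the scale ratio.
14.0 × 1.250⁴ = 14.0 × 2.44141 ≈ 34.18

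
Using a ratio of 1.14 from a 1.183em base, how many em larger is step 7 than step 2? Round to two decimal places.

1.42em

Step 2: 1.183 × 1.14² = 1.5374em
Step 7: 1.183 × 1.14⁷ = 2.9602em
Difference: 2.9602 − 1.5374 = 1.4228em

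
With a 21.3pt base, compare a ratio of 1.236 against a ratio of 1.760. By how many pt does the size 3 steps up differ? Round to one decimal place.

75.9pt

At 1.236: 21.3 × 1.236³ = 40.219pt
At 1.760: 21.3 × 1.760³ = 116.123pt
Difference: 116.123 − 40.219 = 75.904pt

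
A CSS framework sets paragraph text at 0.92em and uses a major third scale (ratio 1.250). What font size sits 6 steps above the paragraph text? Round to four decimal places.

Each step on a modular scale multiplies by the ratio, so the size n steps from the base is base × ratioⁿ.
0.92 × 1.250⁶ = 0.92 × 3.81470 ≈ 3.5095

3.5095em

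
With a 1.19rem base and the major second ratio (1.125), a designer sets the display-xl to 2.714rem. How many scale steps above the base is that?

7

1.125ⁿ = 2.714 / 1.19 = 2.2807
n = ln(2.2807) / ln(1.125) = 0.8245 / 0.1178 ≈ 7.00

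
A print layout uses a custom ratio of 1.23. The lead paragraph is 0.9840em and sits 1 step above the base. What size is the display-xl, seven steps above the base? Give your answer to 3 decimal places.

3.407em

The gap is 7 − (1) = 6 steps, so the factor is 1.23^6.
0.9840 × 1.23⁶ = 0.9840 × 3.46283 ≈ 3.407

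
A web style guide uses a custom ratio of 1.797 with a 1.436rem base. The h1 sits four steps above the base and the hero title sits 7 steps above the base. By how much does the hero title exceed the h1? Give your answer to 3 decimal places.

71.920rem

Step 4: 1.436 × 1.797⁴ = 14.97431rem
Step 7: 1.436 × 1.797⁷ = 86.89424rem
Difference: 86.89424 − 14.97431 = 71.91993rem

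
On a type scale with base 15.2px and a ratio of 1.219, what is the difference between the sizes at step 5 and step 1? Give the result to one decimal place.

Step 1: 15.2 × 1.219 = 18.529px
Step 5: 15.2 × 1.219⁵ = 40.913px
Difference: 40.913 − 18.529 = 22.384px

22.4px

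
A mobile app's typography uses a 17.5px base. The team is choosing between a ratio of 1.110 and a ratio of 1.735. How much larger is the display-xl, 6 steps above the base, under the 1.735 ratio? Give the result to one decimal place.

At 1.110: 17.5 × 1.110⁶ = 32.732px
At 1.735: 17.5 × 1.735⁶ = 477.348px
Difference: 477.348 − 32.732 = 444.616px

444.6px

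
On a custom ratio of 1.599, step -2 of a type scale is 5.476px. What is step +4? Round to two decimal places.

91.53px

5.476 × 1.599⁶ = 5.476 × 16.71440 ≈ 91.528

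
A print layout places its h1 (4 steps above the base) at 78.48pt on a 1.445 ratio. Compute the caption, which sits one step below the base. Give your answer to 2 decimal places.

12.46pt

78.48 ÷ 1.445⁵ = 78.48 ÷ 6.29998 ≈ 12.457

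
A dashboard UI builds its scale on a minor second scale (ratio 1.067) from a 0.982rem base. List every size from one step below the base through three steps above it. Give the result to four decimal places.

0.9203rem, 0.9820rem, 1.0478rem, 1.1180rem, 1.1929rem

Step -1: 0.982 ÷ 1.067 = 0.9203
Step 0: 0.982rem
Step 1: 0.982 × 1.067 = 1.0478
Step 2: 0.982 × 1.067² = 1.1180
Step 3: 0.982 × 1.067³ = 1.1929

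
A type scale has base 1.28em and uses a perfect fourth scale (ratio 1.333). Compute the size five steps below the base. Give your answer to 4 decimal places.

0.3041em

1.28 ÷ 1.333⁵ = 1.28 ÷ 4.20873 ≈ 0.3041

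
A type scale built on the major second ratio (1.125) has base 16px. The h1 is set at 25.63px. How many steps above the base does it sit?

1.125ⁿ = 25.63 / 16 = 1.6019
n = ln(1.6019) / ln(1.125) = 0.4712 / 0.1178 ≈ 4.00

4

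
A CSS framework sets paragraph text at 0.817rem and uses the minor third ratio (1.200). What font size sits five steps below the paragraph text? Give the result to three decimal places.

A modular type scale is a geometric sequence: sizeₙ = base × rⁿ.
0.817 ÷ 1.200⁵ = 0.817 ÷ 2.48832 ≈ 0.328

0.328rem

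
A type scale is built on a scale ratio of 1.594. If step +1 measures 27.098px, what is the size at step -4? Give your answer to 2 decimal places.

2.63px

The gap is -4 − (1) = -5 steps, so the factor is 1.594^-5.
27.098 ÷ 1.594⁵ = 27.098 ÷ 10.29062 ≈ 2.633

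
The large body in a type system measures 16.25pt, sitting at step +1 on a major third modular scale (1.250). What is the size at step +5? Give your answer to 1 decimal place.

39.7pt

16.25 × 1.250⁴ = 16.25 × 2.44141 ≈ 39.673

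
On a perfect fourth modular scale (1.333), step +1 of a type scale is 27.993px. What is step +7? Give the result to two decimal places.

157.05px

Moving from step +1 to step +7 is 6 steps up, so multiply by r⁶.
27.993 × 1.333⁶ = 27.993 × 5.61023 ≈ 157.047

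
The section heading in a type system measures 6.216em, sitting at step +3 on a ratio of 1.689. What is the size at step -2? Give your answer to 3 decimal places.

0.452em

Moving from step +3 to step -2 is 5 steps down, so divide by r⁵.
6.216 ÷ 1.689⁵ = 6.216 ÷ 13.74511 ≈ 0.452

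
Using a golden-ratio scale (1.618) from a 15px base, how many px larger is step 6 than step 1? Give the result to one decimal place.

244.9px

Step 1: 15.0 × 1.618 = 24.270px
Step 6: 15.0 × 1.618⁶ = 269.130px
Difference: 269.130 − 24.270 = 244.860px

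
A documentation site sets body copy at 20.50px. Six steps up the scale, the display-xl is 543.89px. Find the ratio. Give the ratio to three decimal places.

1.727

The ratio satisfies 20.50 × r⁶ = 543.89, so r = (543.89 / 20.50)^(1/6).
r = 26.5312^(1/6) ≈ 1.7270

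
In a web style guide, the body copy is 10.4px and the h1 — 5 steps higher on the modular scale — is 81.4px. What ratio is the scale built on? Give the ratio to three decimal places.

The ratio satisfies 10.4 × r⁵ = 81.4, so r = (81.4 / 10.4)^(1/5).
r = 7.8269^(1/5) ≈ 1.5091

1.509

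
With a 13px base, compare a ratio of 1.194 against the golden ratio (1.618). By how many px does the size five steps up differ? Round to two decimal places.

112.61px

At 1.194: 13.0 × 1.194⁵ = 31.5475px
Golden ratio: 13.0 × 1.618⁵ = 144.1571px
Difference: 144.1571 − 31.5475 = 112.6096px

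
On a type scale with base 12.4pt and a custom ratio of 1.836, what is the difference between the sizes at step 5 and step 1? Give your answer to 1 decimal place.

Step 1: 12.4 × 1.836 = 22.766pt
Step 5: 12.4 × 1.836⁵ = 258.693pt
Difference: 258.693 − 22.766 = 235.927pt

235.9pt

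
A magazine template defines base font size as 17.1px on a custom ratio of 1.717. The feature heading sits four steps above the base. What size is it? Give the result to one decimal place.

Each step on a modular scale multiplies by the ratio, so the size n steps from the base is base × ratioⁿ.
17.1 × 1.717⁴ = 17.1 × 8.69123 ≈ 148.62

148.6px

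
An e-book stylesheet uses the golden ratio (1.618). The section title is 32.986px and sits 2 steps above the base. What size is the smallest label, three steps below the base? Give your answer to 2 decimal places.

32.986 ÷ 1.618⁵ = 32.986 ÷ 11.08901 ≈ 2.975

2.97px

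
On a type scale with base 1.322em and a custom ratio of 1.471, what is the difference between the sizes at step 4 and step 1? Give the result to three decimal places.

4.245em

Step 1: 1.322 × 1.471 = 1.94466em
Step 4: 1.322 × 1.471⁴ = 6.18988em
Difference: 6.18988 − 1.94466 = 4.24522em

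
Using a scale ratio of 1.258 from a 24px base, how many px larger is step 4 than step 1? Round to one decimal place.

29.9px

Step 1: 24.0 × 1.258 = 30.192px
Step 4: 24.0 × 1.258⁴ = 60.108px
Difference: 60.108 − 30.192 = 29.916px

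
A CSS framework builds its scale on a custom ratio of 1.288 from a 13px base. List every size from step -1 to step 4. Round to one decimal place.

Step -1: 13.0 ÷ 1.288 = 10.1
Step 0: 13px
Step 1: 13.0 × 1.288 = 16.7
Step 2: 13.0 × 1.288² = 21.6
Step 3: 13.0 × 1.288³ = 27.8
Step 4: 13.0 × 1.288⁴ = 35.8

10.1px, 13.0px, 16.7px, 21.6px, 27.8px, 35.8px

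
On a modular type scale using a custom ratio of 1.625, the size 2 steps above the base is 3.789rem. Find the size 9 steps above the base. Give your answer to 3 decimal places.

Moving from step +2 to step +9 is 7 steps up, so multiply by r⁷.
3.789 × 1.625⁷ = 3.789 × 29.92082 ≈ 113.370

113.370rem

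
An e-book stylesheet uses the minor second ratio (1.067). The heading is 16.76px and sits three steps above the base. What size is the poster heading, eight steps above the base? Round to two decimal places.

16.76 × 1.067⁵ = 16.76 × 1.38300 ≈ 23.179

23.18px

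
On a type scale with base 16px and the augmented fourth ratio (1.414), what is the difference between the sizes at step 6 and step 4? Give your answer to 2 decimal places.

Step 4: 16.0 × 1.414⁴ = 63.9613px
Step 6: 16.0 × 1.414⁶ = 127.8841px
Difference: 127.8841 − 63.9613 = 63.9228px

63.92px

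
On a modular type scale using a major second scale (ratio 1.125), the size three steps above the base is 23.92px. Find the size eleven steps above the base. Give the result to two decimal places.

Moving from step +3 to step +11 is 8 steps up, so multiply by r⁸.
23.92 × 1.125⁸ = 23.92 × 2.56578 ≈ 61.374

61.37px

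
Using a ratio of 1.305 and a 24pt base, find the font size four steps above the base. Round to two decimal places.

69.61pt

Each step on a modular scale multiplies by the ratio, so the size n steps from the base is base × ratioⁿ.
24.0 × 1.305⁴ = 24.0 × 2.90029 ≈ 69.61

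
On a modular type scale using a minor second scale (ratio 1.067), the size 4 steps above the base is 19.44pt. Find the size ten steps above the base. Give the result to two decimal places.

28.69pt

19.44 × 1.067⁶ = 19.44 × 1.47566 ≈ 28.687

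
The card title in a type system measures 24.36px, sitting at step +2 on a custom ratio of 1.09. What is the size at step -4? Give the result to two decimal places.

Moving from step +2 to step -4 is 6 steps down, so divide by r⁶.
24.36 ÷ 1.09⁶ = 24.36 ÷ 1.67710 ≈ 14.525

14.53px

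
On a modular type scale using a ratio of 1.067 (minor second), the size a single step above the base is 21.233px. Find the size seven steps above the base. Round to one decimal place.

31.3px

The gap is 7 − (1) = 6 steps, so the factor is 1.067^6.
21.233 × 1.067⁶ = 21.233 × 1.47566 ≈ 31.333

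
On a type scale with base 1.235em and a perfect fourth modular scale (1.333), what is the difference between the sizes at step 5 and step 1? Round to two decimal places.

Step 1: 1.235 × 1.333 = 1.6463em
Step 5: 1.235 × 1.333⁵ = 5.1978em
Difference: 5.1978 − 1.6463 = 3.5515em

3.55em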